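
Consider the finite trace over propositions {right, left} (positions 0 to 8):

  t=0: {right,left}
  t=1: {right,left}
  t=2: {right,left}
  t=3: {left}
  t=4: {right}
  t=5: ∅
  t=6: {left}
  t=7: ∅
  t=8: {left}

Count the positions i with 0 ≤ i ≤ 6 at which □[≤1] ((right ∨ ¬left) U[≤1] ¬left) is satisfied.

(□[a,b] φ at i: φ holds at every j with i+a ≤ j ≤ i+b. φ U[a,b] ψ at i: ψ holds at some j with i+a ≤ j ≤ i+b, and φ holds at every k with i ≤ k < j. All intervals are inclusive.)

Evaluate at each i in [0,6]:
  i=0: ✗ (fails at j=0)
  i=1: ✗ (fails at j=1)
  i=2: ✗ (fails at j=2)
  i=3: ✗ (fails at j=3)
  i=4: ✓ (all of [4,5])
  i=5: ✗ (fails at j=6)
  i=6: ✗ (fails at j=6)
Positions where it holds: {4} → 1.

1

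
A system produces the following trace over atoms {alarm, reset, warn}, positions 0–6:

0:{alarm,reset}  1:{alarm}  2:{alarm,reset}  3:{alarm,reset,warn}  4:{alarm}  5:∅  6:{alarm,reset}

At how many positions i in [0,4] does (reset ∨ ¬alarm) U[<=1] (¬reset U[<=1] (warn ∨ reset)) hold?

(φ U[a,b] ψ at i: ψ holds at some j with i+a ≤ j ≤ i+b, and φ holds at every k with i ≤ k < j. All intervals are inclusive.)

Evaluate at each i in [0,4]:
  i=0: ✓ (rhs at j=0)
  i=1: ✓ (rhs at j=1)
  i=2: ✓ (rhs at j=2)
  i=3: ✓ (rhs at j=3)
  i=4: ✗ (lhs fails at k=4 before rhs at j=5)
Positions where it holds: {0, 1, 2, 3} → 4.

4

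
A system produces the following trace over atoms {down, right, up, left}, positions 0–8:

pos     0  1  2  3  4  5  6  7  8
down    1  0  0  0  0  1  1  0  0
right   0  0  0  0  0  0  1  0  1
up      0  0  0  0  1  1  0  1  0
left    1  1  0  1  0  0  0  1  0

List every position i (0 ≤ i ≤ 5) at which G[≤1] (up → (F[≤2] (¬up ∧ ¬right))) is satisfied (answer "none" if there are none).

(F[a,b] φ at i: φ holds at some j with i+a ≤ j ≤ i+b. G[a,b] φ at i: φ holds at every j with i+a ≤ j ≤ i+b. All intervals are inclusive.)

0, 1, 2

Evaluate at each i in [0,5]:
  i=0: ✓ (all of [0,1])
  i=1: ✓ (all of [1,2])
  i=2: ✓ (all of [2,3])
  i=3: ✗ (fails at j=4)
  i=4: ✗ (fails at j=4)
  i=5: ✗ (fails at j=5)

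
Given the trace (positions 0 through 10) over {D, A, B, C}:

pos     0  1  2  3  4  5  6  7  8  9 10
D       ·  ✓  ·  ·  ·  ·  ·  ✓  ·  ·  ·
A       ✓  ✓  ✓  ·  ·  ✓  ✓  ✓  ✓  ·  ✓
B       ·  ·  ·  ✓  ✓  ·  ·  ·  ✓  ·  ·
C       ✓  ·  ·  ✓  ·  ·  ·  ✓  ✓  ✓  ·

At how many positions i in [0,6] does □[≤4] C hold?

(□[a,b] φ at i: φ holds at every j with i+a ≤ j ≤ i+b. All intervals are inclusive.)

Evaluate at each i in [0,6]:
  i=0: ✗ (fails at j=1)
  i=1: ✗ (fails at j=1)
  i=2: ✗ (fails at j=2)
  i=3: ✗ (fails at j=4)
  i=4: ✗ (fails at j=4)
  i=5: ✗ (fails at j=5)
  i=6: ✗ (fails at j=6)
Positions where it holds: {} → 0.

0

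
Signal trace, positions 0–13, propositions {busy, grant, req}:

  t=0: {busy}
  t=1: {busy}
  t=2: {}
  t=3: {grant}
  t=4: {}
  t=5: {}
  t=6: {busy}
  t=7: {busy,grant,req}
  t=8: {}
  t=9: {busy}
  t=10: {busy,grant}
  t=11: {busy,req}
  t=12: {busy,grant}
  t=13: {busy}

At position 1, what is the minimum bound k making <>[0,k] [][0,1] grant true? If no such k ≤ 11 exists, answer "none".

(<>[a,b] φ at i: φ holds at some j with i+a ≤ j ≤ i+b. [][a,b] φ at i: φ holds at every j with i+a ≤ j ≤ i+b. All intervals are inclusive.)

none

Scan j = 1,2,… for [][0,1] grant:
  j=1: fails
  j=2: fails
  j=3: fails
  j=4: fails
  j=5: fails
  j=6: fails
  j=7: fails
  j=8: fails
  j=9: fails
  j=10: fails
  j=11: fails
  j=12: fails
No j in [1,12] satisfies it → none.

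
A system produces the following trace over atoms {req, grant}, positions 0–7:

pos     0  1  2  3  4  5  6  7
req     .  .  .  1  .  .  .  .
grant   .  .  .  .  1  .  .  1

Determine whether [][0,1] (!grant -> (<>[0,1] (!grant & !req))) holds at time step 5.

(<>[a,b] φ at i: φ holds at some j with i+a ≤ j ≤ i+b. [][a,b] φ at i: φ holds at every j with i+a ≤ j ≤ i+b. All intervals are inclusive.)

Check (!grant -> (<>[0,1] (!grant & !req))) at every j in [5,6]:
  j=5: antecedent true; consequent holds (witness at 5) → ✓
  j=6: antecedent true; consequent holds (witness at 6) → ✓
All positions satisfy it → formula holds.

Yes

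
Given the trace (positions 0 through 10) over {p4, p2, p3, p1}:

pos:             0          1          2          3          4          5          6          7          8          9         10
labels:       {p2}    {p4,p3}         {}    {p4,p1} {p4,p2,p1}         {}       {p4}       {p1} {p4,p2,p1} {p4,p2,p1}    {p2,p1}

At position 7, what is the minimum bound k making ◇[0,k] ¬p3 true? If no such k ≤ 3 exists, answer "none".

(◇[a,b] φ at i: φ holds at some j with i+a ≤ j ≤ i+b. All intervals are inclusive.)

Scan j = 7,8,… for ¬p3:
  j=7: holds
First hit at j=7, so smallest k = 7-7 = 0.

0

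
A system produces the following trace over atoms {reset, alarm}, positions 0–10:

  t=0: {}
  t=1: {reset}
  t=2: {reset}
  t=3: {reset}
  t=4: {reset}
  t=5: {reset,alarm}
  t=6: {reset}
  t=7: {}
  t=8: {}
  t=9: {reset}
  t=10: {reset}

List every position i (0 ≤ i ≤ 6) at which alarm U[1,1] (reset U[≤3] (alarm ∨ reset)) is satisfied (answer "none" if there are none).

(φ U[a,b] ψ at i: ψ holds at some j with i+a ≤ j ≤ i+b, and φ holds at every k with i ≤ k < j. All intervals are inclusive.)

Evaluate at each i in [0,6]:
  i=0: ✗ (lhs fails at k=0 before rhs at j=1)
  i=1: ✗ (lhs fails at k=1 before rhs at j=2)
  i=2: ✗ (lhs fails at k=2 before rhs at j=3)
  i=3: ✗ (lhs fails at k=3 before rhs at j=4)
  i=4: ✗ (lhs fails at k=4 before rhs at j=5)
  i=5: ✓ (rhs at j=6; lhs holds on [5,5])
  i=6: ✗ (no rhs in [7,7])

5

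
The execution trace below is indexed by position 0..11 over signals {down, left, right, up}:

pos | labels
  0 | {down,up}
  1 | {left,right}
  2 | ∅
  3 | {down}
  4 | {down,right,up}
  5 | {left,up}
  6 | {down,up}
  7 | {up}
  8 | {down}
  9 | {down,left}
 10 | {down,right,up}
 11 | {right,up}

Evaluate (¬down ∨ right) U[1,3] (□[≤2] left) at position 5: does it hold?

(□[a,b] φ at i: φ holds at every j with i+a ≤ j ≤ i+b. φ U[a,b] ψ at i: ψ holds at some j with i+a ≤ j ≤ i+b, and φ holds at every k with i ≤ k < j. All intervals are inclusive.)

No

Need some j in [6,8] with □[≤2] left, and (¬down ∨ right) at every k in [5,j-1].
  j=6: □[≤2] left — fails at 6.
  j=7: □[≤2] left — fails at 7.
  j=8: □[≤2] left — fails at 8.
No j in the window works → until fails.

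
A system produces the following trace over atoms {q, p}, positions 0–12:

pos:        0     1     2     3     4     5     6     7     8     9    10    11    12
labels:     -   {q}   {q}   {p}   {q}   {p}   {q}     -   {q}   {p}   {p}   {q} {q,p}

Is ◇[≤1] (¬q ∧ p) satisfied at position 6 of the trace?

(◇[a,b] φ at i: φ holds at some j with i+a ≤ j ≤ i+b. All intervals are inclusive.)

Check (¬q ∧ p) at each j in [6,7]:
  j=6: false
  j=7: false
No position in the window satisfies it → formula fails.

False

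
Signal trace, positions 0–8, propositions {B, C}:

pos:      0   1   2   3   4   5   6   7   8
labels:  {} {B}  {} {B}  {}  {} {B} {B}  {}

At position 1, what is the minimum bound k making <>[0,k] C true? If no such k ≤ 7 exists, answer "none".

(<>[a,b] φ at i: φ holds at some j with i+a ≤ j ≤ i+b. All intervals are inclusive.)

Scan j = 1,2,… for C:
  j=1: fails
  j=2: fails
  j=3: fails
  j=4: fails
  j=5: fails
  j=6: fails
  j=7: fails
  j=8: fails
No j in [1,8] satisfies it → none.

none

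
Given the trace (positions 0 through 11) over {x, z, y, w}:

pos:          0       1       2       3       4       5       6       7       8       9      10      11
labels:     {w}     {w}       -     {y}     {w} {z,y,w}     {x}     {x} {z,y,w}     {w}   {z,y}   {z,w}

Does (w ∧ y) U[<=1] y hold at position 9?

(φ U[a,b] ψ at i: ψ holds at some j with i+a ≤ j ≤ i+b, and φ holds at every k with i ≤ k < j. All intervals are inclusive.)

Need some j in [9,10] with y, and (w ∧ y) at every k in [9,j-1].
  j=9: y false.
  j=10: y holds, but (w ∧ y) fails at k=9 → not this j.
No j in the window works → until fails.

Does not hold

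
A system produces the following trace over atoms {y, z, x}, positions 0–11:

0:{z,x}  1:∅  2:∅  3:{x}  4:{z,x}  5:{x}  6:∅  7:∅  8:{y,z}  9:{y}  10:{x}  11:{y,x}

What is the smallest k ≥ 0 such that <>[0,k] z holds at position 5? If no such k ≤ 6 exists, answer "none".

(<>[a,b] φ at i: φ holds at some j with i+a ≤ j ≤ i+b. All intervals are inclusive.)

Scan j = 5,6,… for z:
  j=5: fails
  j=6: fails
  j=7: fails
  j=8: holds
First hit at j=8, so smallest k = 8-5 = 3.

3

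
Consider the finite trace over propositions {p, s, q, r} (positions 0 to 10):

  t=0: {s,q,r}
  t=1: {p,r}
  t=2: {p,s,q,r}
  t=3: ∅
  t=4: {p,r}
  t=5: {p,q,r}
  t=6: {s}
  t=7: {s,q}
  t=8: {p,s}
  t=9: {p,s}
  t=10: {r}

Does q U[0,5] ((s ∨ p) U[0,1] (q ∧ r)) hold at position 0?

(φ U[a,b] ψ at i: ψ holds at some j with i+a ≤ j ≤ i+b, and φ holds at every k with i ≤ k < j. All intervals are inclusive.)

True

Need some j in [0,5] with ((s ∨ p) U[0,1] (q ∧ r)), and q at every k in [0,j-1].
  j=0: ((s ∨ p) U[0,1] (q ∧ r)) holds; no prefix to check → satisfied.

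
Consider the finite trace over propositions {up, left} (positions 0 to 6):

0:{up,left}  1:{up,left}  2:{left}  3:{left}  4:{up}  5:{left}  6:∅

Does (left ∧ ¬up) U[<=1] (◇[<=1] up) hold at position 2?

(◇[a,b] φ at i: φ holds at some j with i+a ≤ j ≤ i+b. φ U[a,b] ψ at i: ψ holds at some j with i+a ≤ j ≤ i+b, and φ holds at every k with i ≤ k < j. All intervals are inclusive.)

Need some j in [2,3] with ◇[<=1] up, and (left ∧ ¬up) at every k in [2,j-1].
  j=2: ◇[<=1] up — fails (none in [2,3]).
  j=3: ◇[<=1] up holds; (left ∧ ¬up) holds at every k in [2,2] → satisfied.

True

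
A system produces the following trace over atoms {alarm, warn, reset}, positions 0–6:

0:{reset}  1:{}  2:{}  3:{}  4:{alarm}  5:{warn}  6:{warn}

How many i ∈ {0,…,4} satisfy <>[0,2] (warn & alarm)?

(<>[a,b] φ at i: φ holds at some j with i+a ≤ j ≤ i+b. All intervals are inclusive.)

Evaluate at each i in [0,4]:
  i=0: ✗ (none in [0,2])
  i=1: ✗ (none in [1,3])
  i=2: ✗ (none in [2,4])
  i=3: ✗ (none in [3,5])
  i=4: ✗ (none in [4,6])
Positions where it holds: {} → 0.

0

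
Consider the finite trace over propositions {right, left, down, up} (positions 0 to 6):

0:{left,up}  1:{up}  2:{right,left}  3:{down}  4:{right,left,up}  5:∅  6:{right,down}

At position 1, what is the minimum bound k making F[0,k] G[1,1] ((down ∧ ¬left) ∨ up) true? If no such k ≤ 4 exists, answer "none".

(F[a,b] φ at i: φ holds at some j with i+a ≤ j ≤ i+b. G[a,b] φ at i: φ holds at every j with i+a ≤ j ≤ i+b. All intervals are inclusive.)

1

Scan j = 1,2,… for G[1,1] ((down ∧ ¬left) ∨ up):
  j=1: fails
  j=2: holds
First hit at j=2, so smallest k = 2-1 = 1.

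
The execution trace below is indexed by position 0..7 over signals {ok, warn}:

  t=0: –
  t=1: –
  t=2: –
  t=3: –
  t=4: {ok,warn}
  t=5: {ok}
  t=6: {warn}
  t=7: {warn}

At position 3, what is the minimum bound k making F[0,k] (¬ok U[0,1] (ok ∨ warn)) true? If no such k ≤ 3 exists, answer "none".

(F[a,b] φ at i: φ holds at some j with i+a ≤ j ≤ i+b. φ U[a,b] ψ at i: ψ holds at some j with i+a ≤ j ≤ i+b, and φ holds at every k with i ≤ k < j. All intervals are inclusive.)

Scan j = 3,4,… for (¬ok U[0,1] (ok ∨ warn)):
  j=3: holds
First hit at j=3, so smallest k = 3-3 = 0.

0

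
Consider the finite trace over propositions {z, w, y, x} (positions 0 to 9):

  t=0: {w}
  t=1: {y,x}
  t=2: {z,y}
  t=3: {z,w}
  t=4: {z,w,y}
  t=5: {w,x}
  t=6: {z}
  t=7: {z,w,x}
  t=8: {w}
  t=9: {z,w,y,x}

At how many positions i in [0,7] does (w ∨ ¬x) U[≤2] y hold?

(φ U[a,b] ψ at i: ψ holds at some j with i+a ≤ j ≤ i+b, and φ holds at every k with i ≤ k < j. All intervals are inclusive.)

Evaluate at each i in [0,7]:
  i=0: ✓ (rhs at j=1; lhs holds on [0,0])
  i=1: ✓ (rhs at j=1)
  i=2: ✓ (rhs at j=2)
  i=3: ✓ (rhs at j=4; lhs holds on [3,3])
  i=4: ✓ (rhs at j=4)
  i=5: ✗ (no rhs in [5,7])
  i=6: ✗ (no rhs in [6,8])
  i=7: ✓ (rhs at j=9; lhs holds on [7,8])
Positions where it holds: {0, 1, 2, 3, 4, 7} → 6.

6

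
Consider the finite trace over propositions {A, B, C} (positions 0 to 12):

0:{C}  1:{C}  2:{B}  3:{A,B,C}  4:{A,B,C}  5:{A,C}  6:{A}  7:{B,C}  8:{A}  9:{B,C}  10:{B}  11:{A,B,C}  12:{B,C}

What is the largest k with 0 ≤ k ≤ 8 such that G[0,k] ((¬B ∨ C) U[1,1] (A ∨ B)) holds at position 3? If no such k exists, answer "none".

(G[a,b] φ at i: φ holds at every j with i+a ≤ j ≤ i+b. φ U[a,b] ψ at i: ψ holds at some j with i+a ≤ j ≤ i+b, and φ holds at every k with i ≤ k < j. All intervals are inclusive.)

6

((¬B ∨ C) U[1,1] (A ∨ B)) must hold from j=3 onward; find where it first fails.
  j=3: holds
  j=4: holds
  j=5: holds
  j=6: holds
  j=7: holds
  j=8: holds
  j=9: holds
  j=10: fails
Holds on [3,9], so largest k = 6.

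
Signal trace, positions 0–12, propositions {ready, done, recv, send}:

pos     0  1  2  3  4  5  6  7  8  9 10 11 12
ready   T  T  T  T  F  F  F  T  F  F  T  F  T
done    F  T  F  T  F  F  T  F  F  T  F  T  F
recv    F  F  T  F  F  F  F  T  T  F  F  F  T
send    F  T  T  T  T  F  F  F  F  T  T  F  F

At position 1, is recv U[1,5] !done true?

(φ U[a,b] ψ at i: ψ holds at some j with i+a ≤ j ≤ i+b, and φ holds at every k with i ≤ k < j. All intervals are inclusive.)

False

Need some j in [2,6] with !done, and recv at every k in [1,j-1].
  j=2: !done holds, but recv fails at k=1 → not this j.
  j=3: !done false.
  j=4: !done holds, but recv fails at k=1 → not this j.
  j=5: !done holds, but recv fails at k=1 → not this j.
  j=6: !done false.
No j in the window works → until fails.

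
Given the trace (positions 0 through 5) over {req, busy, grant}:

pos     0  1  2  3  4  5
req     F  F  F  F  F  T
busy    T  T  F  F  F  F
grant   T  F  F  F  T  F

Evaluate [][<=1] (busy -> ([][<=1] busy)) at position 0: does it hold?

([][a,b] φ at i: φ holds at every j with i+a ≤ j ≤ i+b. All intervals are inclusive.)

False

Check (busy -> ([][<=1] busy)) at every j in [0,1]:
  j=0: antecedent true; consequent holds on [0,1] → ✓
  j=1: antecedent true; consequent fails at 2 → ✗
Fails at j=1 → formula fails.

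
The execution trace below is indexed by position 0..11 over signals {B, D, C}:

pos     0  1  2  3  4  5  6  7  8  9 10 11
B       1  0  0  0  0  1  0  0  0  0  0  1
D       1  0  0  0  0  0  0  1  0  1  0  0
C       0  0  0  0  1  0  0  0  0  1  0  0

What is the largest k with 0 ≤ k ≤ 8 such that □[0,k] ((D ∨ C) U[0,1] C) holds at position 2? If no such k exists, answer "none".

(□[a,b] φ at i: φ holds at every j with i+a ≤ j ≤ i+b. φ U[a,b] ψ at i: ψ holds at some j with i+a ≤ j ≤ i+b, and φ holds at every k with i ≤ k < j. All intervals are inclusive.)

((D ∨ C) U[0,1] C) must hold from j=2 onward; find where it first fails.
  j=2: fails → no k works.

none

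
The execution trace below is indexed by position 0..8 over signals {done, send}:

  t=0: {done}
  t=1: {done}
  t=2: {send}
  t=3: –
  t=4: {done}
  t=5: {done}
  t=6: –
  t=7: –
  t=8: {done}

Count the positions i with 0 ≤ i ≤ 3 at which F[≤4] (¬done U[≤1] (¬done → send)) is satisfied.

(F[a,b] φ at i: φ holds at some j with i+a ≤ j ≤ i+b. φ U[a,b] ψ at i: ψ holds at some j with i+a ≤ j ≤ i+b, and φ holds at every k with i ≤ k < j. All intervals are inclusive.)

Evaluate at each i in [0,3]:
  i=0: ✓ (witness j=0)
  i=1: ✓ (witness j=1)
  i=2: ✓ (witness j=2)
  i=3: ✓ (witness j=3)
Positions where it holds: {0, 1, 2, 3} → 4.

4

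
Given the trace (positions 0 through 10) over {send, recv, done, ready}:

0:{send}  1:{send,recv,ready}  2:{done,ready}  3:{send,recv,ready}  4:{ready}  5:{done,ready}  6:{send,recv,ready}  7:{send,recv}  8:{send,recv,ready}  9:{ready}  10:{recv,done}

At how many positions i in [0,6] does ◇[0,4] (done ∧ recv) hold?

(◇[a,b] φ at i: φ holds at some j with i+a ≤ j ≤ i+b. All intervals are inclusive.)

Evaluate at each i in [0,6]:
  i=0: ✗ (none in [0,4])
  i=1: ✗ (none in [1,5])
  i=2: ✗ (none in [2,6])
  i=3: ✗ (none in [3,7])
  i=4: ✗ (none in [4,8])
  i=5: ✗ (none in [5,9])
  i=6: ✓ (witness j=10)
Positions where it holds: {6} → 1.

1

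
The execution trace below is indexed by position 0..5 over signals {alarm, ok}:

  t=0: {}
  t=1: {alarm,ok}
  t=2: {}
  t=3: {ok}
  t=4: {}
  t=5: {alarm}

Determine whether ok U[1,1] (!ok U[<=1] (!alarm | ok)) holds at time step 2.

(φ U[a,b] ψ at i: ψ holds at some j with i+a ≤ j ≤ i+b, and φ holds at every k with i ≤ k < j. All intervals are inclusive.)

Need some j in [3,3] with (!ok U[<=1] (!alarm | ok)), and ok at every k in [2,j-1].
  j=3: (!ok U[<=1] (!alarm | ok)) holds, but ok fails at k=2 → not this j.
No j in the window works → until fails.

Does not hold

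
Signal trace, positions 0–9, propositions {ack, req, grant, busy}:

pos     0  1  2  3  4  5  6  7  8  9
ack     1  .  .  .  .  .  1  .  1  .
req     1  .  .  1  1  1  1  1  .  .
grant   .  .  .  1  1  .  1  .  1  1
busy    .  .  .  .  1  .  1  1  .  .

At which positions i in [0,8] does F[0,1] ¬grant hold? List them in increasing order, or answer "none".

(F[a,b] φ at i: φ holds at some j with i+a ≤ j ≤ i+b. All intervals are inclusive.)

Evaluate at each i in [0,8]:
  i=0: ✓ (witness j=0)
  i=1: ✓ (witness j=1)
  i=2: ✓ (witness j=2)
  i=3: ✗ (none in [3,4])
  i=4: ✓ (witness j=5)
  i=5: ✓ (witness j=5)
  i=6: ✓ (witness j=7)
  i=7: ✓ (witness j=7)
  i=8: ✗ (none in [8,9])

0, 1, 2, 4, 5, 6, 7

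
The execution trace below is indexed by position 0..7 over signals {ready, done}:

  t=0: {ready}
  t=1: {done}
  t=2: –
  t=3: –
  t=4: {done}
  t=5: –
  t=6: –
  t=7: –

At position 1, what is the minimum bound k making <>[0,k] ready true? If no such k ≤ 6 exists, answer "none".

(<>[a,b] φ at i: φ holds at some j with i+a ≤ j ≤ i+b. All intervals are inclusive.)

none

Scan j = 1,2,… for ready:
  j=1: fails
  j=2: fails
  j=3: fails
  j=4: fails
  j=5: fails
  j=6: fails
  j=7: fails
No j in [1,7] satisfies it → none.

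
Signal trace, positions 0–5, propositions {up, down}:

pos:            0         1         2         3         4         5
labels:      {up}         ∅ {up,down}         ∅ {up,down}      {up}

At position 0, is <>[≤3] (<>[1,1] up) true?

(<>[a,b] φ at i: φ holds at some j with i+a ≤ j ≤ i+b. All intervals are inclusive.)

Yes

Check <>[1,1] up at each j in [0,3]:
  j=0: fails (none in [1,1])
  j=1: holds (witness at 2)
  j=2: fails (none in [3,3])
  j=3: holds (witness at 4)
Found at j=1 → formula holds.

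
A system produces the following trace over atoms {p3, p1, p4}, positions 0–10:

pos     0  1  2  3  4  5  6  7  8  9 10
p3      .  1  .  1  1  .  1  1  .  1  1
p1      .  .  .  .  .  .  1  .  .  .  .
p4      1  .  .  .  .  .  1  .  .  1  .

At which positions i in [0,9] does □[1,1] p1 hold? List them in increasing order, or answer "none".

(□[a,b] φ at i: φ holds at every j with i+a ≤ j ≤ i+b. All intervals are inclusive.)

5

Evaluate at each i in [0,9]:
  i=0: ✗ (fails at j=1)
  i=1: ✗ (fails at j=2)
  i=2: ✗ (fails at j=3)
  i=3: ✗ (fails at j=4)
  i=4: ✗ (fails at j=5)
  i=5: ✓ (all of [6,6])
  i=6: ✗ (fails at j=7)
  i=7: ✗ (fails at j=8)
  i=8: ✗ (fails at j=9)
  i=9: ✗ (fails at j=10)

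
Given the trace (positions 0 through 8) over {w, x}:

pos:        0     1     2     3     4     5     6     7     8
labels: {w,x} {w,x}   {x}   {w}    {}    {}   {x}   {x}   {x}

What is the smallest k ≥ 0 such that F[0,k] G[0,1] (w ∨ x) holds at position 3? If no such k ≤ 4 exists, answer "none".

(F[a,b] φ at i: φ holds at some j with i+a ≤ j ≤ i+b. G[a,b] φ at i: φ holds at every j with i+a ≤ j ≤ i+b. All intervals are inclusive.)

3

Scan j = 3,4,… for G[0,1] (w ∨ x):
  j=3: fails
  j=4: fails
  j=5: fails
  j=6: holds
First hit at j=6, so smallest k = 6-3 = 3.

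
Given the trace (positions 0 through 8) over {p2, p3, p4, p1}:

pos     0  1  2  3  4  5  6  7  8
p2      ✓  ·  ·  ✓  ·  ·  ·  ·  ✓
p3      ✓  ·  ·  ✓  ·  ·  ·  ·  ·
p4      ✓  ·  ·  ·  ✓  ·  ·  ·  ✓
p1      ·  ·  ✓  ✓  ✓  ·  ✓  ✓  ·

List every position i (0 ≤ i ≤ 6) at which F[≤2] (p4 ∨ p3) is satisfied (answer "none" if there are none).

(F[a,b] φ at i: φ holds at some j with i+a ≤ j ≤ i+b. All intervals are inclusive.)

0, 1, 2, 3, 4, 6

Evaluate at each i in [0,6]:
  i=0: ✓ (witness j=0)
  i=1: ✓ (witness j=3)
  i=2: ✓ (witness j=3)
  i=3: ✓ (witness j=3)
  i=4: ✓ (witness j=4)
  i=5: ✗ (none in [5,7])
  i=6: ✓ (witness j=8)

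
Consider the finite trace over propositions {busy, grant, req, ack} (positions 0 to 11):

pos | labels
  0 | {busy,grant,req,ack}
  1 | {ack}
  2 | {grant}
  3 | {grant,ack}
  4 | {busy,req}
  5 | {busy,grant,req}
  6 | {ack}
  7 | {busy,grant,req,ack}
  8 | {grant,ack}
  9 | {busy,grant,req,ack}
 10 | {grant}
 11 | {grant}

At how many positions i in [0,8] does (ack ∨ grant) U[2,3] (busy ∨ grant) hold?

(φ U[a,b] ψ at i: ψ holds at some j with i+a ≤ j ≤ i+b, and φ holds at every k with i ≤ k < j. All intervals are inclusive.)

7

Evaluate at each i in [0,8]:
  i=0: ✓ (rhs at j=2; lhs holds on [0,1])
  i=1: ✓ (rhs at j=3; lhs holds on [1,2])
  i=2: ✓ (rhs at j=4; lhs holds on [2,3])
  i=3: ✗ (lhs fails at k=4 before rhs at j=5)
  i=4: ✗ (lhs fails at k=4 before rhs at j=7)
  i=5: ✓ (rhs at j=7; lhs holds on [5,6])
  i=6: ✓ (rhs at j=8; lhs holds on [6,7])
  i=7: ✓ (rhs at j=9; lhs holds on [7,8])
  i=8: ✓ (rhs at j=10; lhs holds on [8,9])
Positions where it holds: {0, 1, 2, 5, 6, 7, 8} → 7.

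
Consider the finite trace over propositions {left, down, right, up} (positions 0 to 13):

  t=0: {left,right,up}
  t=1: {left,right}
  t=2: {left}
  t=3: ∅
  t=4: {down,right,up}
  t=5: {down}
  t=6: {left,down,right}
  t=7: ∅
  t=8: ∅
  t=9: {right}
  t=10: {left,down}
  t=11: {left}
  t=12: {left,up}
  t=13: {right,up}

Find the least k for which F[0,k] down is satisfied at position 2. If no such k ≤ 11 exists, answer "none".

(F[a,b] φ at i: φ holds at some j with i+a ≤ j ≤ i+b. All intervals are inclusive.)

2

Scan j = 2,3,… for down:
  j=2: fails
  j=3: fails
  j=4: holds
First hit at j=4, so smallest k = 4-2 = 2.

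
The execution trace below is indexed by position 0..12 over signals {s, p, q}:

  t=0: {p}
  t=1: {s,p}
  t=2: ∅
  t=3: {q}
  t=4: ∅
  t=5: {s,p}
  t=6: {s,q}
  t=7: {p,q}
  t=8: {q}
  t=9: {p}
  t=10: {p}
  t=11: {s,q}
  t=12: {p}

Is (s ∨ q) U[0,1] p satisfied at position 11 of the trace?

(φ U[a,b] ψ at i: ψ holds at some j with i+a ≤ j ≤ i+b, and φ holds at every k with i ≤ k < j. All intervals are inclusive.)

True

Need some j in [11,12] with p, and (s ∨ q) at every k in [11,j-1].
  j=11: p false.
  j=12: p holds; (s ∨ q) holds at every k in [11,11] → satisfied.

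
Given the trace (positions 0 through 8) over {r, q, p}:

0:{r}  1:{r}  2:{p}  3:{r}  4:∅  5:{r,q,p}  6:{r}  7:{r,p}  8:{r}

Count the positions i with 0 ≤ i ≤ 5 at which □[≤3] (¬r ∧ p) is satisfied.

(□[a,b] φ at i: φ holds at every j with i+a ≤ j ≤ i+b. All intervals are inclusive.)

0

Evaluate at each i in [0,5]:
  i=0: ✗ (fails at j=0)
  i=1: ✗ (fails at j=1)
  i=2: ✗ (fails at j=3)
  i=3: ✗ (fails at j=3)
  i=4: ✗ (fails at j=4)
  i=5: ✗ (fails at j=5)
Positions where it holds: {} → 0.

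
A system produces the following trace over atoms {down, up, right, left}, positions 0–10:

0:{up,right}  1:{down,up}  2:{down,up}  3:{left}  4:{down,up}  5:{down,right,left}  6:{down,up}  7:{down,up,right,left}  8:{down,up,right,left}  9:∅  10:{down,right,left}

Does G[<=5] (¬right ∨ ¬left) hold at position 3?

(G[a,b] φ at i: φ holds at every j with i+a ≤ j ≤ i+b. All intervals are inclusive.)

Does not hold

Check (¬right ∨ ¬left) at every j in [3,8]:
  j=3: true
  j=4: true
  j=5: false
  j=6: true
  j=7: false
  j=8: false
Fails at j=5 → formula fails.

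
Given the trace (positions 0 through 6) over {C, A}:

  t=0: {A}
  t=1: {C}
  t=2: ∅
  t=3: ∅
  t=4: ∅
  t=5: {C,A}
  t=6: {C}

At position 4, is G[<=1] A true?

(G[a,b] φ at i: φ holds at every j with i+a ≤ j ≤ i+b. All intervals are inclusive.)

False

Check A at every j in [4,5]:
  j=4: false
  j=5: true
Fails at j=4 → formula fails.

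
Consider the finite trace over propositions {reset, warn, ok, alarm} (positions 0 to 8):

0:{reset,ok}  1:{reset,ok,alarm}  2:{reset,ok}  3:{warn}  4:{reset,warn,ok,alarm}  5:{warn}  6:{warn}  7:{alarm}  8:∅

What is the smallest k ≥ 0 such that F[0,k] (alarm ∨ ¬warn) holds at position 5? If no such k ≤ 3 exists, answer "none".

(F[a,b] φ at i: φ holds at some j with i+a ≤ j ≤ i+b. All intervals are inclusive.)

Scan j = 5,6,… for (alarm ∨ ¬warn):
  j=5: fails
  j=6: fails
  j=7: holds
First hit at j=7, so smallest k = 7-5 = 2.

2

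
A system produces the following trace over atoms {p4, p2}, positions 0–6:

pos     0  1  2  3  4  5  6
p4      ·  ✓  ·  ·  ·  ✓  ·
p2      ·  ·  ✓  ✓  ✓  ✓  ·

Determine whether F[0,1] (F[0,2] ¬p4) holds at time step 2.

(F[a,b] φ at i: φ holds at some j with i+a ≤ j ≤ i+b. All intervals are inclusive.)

Check F[0,2] ¬p4 at each j in [2,3]:
  j=2: holds (witness at 2)
  j=3: holds (witness at 3)
Found at j=2 → formula holds.

True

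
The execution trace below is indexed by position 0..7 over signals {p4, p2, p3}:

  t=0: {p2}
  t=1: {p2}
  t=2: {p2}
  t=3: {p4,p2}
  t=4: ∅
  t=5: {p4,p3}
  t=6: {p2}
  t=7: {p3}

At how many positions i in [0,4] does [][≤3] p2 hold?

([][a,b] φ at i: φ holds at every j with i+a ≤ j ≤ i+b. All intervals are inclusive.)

1

Evaluate at each i in [0,4]:
  i=0: ✓ (all of [0,3])
  i=1: ✗ (fails at j=4)
  i=2: ✗ (fails at j=4)
  i=3: ✗ (fails at j=4)
  i=4: ✗ (fails at j=4)
Positions where it holds: {0} → 1.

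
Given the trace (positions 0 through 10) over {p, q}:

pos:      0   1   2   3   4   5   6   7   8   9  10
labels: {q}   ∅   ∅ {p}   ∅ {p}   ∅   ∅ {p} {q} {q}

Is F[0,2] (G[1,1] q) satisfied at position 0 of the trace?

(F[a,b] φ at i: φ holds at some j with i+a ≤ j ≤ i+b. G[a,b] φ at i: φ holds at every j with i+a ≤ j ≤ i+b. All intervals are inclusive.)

Does not hold

Check G[1,1] q at each j in [0,2]:
  j=0: fails at 1
  j=1: fails at 2
  j=2: fails at 3
No position in the window satisfies it → formula fails.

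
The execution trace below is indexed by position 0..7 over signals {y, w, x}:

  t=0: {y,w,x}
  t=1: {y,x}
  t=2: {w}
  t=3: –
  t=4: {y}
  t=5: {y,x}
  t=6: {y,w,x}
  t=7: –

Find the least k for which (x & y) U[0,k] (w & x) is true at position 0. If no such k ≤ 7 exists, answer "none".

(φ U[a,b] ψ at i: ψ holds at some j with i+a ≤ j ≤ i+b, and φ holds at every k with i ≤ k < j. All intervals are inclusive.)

0

Need earliest j ≥ 0 with (w & x), and (x & y) at every k in [0,j-1].
  j=0: rhs holds (empty prefix). k = 0.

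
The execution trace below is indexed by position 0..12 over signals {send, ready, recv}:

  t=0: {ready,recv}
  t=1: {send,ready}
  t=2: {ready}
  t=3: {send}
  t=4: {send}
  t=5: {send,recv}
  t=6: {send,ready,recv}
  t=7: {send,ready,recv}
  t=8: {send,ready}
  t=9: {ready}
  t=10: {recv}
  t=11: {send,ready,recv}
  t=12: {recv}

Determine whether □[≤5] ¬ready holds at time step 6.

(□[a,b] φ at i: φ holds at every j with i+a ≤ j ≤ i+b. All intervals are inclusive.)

False

Check ¬ready at every j in [6,11]:
  j=6: false
  j=7: false
  j=8: false
  j=9: false
  j=10: true
  j=11: false
Fails at j=6 → formula fails.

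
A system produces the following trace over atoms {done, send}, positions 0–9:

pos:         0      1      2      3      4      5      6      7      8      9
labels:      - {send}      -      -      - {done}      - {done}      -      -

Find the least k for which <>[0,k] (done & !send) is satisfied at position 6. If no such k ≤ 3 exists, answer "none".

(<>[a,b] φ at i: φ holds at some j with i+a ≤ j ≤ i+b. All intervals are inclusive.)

1

Scan j = 6,7,… for (done & !send):
  j=6: fails
  j=7: holds
First hit at j=7, so smallest k = 7-6 = 1.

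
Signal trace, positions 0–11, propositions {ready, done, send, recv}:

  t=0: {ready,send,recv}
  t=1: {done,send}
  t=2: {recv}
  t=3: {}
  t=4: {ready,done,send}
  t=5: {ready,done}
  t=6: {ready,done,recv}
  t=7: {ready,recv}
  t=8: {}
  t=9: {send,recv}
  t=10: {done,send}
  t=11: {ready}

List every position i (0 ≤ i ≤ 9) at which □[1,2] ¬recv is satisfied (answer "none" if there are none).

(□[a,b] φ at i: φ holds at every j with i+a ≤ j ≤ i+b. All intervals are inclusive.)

Evaluate at each i in [0,9]:
  i=0: ✗ (fails at j=2)
  i=1: ✗ (fails at j=2)
  i=2: ✓ (all of [3,4])
  i=3: ✓ (all of [4,5])
  i=4: ✗ (fails at j=6)
  i=5: ✗ (fails at j=6)
  i=6: ✗ (fails at j=7)
  i=7: ✗ (fails at j=9)
  i=8: ✗ (fails at j=9)
  i=9: ✓ (all of [10,11])

2, 3, 9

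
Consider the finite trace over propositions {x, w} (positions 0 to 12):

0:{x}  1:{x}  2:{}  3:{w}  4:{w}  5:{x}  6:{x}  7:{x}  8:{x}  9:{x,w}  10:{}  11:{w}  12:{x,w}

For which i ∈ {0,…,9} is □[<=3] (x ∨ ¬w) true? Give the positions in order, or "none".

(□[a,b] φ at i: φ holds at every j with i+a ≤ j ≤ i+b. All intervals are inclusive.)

5, 6, 7

Evaluate at each i in [0,9]:
  i=0: ✗ (fails at j=3)
  i=1: ✗ (fails at j=3)
  i=2: ✗ (fails at j=3)
  i=3: ✗ (fails at j=3)
  i=4: ✗ (fails at j=4)
  i=5: ✓ (all of [5,8])
  i=6: ✓ (all of [6,9])
  i=7: ✓ (all of [7,10])
  i=8: ✗ (fails at j=11)
  i=9: ✗ (fails at j=11)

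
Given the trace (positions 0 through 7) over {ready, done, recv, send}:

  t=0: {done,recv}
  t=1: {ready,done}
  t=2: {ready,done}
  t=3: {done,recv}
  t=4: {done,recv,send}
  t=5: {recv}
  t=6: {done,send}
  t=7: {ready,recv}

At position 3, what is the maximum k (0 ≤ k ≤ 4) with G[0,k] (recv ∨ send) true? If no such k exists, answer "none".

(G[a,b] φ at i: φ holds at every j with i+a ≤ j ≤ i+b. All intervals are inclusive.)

(recv ∨ send) must hold from j=3 onward; find where it first fails.
  j=3: holds
  j=4: holds
  j=5: holds
  j=6: holds
  j=7: holds
Holds through j=7; largest k = 4.

4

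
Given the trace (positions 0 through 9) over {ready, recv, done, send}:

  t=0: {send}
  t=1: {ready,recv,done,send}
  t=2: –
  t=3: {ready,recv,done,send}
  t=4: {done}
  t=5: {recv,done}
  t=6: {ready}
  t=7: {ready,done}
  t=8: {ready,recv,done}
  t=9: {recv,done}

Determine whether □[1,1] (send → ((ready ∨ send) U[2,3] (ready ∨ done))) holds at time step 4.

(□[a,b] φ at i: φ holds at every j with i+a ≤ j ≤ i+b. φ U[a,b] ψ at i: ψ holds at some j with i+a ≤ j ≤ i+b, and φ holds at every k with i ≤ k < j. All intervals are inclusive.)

Check (send → ((ready ∨ send) U[2,3] (ready ∨ done))) at every j in [5,5]:
  j=5: antecedent false → ✓
All positions satisfy it → formula holds.

True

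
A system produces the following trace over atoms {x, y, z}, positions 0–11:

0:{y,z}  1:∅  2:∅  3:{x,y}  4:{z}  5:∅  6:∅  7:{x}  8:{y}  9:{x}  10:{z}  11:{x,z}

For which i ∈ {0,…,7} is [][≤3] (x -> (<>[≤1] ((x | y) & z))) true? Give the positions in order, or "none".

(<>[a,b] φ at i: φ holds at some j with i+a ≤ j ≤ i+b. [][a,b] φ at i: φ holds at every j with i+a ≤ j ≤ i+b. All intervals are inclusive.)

Evaluate at each i in [0,7]:
  i=0: ✗ (fails at j=3)
  i=1: ✗ (fails at j=3)
  i=2: ✗ (fails at j=3)
  i=3: ✗ (fails at j=3)
  i=4: ✗ (fails at j=7)
  i=5: ✗ (fails at j=7)
  i=6: ✗ (fails at j=7)
  i=7: ✗ (fails at j=7)

none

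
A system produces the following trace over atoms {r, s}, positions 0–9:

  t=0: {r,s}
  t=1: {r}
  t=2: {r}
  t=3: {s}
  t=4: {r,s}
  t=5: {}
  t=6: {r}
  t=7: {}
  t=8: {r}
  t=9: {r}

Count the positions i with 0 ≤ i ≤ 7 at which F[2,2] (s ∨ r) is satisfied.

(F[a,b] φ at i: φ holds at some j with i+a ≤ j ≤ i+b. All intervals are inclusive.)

6

Evaluate at each i in [0,7]:
  i=0: ✓ (witness j=2)
  i=1: ✓ (witness j=3)
  i=2: ✓ (witness j=4)
  i=3: ✗ (none in [5,5])
  i=4: ✓ (witness j=6)
  i=5: ✗ (none in [7,7])
  i=6: ✓ (witness j=8)
  i=7: ✓ (witness j=9)
Positions where it holds: {0, 1, 2, 4, 6, 7} → 6.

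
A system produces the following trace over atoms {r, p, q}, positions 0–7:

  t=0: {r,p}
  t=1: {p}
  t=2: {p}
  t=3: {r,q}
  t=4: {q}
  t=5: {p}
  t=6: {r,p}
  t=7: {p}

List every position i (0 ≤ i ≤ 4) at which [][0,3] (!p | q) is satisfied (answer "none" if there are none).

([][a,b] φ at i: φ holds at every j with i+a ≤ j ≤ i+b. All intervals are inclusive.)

none

Evaluate at each i in [0,4]:
  i=0: ✗ (fails at j=0)
  i=1: ✗ (fails at j=1)
  i=2: ✗ (fails at j=2)
  i=3: ✗ (fails at j=5)
  i=4: ✗ (fails at j=5)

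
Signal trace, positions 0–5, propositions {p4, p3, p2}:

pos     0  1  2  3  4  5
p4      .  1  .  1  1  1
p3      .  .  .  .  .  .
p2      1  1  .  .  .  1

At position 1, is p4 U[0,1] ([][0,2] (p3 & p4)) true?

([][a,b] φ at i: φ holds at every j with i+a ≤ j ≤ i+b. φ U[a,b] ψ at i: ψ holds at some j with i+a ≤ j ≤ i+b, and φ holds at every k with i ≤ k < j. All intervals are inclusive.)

Need some j in [1,2] with [][0,2] (p3 & p4), and p4 at every k in [1,j-1].
  j=1: [][0,2] (p3 & p4) — fails at 1.
  j=2: [][0,2] (p3 & p4) — fails at 2.
No j in the window works → until fails.

No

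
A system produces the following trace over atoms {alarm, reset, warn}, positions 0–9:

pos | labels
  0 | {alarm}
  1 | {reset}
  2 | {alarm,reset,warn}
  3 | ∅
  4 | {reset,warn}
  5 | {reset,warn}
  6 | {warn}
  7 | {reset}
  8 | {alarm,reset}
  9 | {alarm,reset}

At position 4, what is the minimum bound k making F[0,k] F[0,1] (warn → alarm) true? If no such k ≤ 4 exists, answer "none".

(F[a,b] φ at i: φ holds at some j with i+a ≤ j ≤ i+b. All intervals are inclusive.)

2

Scan j = 4,5,… for F[0,1] (warn → alarm):
  j=4: fails
  j=5: fails
  j=6: holds
First hit at j=6, so smallest k = 6-4 = 2.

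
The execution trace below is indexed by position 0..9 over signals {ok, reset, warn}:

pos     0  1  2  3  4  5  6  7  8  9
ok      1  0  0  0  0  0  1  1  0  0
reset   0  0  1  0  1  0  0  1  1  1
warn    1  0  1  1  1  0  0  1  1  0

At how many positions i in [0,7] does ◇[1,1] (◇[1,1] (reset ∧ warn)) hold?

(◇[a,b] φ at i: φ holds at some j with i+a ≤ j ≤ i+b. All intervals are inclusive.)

Evaluate at each i in [0,7]:
  i=0: ✓ (witness j=1)
  i=1: ✗ (none in [2,2])
  i=2: ✓ (witness j=3)
  i=3: ✗ (none in [4,4])
  i=4: ✗ (none in [5,5])
  i=5: ✓ (witness j=6)
  i=6: ✓ (witness j=7)
  i=7: ✗ (none in [8,8])
Positions where it holds: {0, 2, 5, 6} → 4.

4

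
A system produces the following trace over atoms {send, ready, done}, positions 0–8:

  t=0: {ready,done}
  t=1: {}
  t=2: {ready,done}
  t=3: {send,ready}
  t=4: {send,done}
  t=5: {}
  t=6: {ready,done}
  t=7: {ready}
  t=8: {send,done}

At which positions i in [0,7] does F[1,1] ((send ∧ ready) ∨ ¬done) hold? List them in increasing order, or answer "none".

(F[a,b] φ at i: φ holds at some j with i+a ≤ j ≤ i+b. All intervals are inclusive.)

Evaluate at each i in [0,7]:
  i=0: ✓ (witness j=1)
  i=1: ✗ (none in [2,2])
  i=2: ✓ (witness j=3)
  i=3: ✗ (none in [4,4])
  i=4: ✓ (witness j=5)
  i=5: ✗ (none in [6,6])
  i=6: ✓ (witness j=7)
  i=7: ✗ (none in [8,8])

0, 2, 4, 6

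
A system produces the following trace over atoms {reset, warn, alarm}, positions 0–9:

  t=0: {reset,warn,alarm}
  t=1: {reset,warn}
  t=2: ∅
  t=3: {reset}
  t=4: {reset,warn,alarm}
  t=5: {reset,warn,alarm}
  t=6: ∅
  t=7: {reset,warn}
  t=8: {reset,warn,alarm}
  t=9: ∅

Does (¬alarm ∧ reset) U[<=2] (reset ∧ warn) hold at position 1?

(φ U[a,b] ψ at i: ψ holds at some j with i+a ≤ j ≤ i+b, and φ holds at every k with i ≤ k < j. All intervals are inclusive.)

Need some j in [1,3] with (reset ∧ warn), and (¬alarm ∧ reset) at every k in [1,j-1].
  j=1: (reset ∧ warn) holds; no prefix to check → satisfied.

True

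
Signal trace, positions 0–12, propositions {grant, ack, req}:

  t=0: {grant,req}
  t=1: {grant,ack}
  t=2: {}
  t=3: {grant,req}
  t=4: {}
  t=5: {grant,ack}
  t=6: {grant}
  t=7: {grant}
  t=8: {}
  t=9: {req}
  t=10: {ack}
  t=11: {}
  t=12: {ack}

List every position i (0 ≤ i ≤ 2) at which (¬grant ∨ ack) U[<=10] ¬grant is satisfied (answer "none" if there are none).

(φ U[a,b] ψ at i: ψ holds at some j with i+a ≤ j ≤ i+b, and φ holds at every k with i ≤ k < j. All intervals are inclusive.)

1, 2

Evaluate at each i in [0,2]:
  i=0: ✗ (lhs fails at k=0 before rhs at j=2)
  i=1: ✓ (rhs at j=2; lhs holds on [1,1])
  i=2: ✓ (rhs at j=2)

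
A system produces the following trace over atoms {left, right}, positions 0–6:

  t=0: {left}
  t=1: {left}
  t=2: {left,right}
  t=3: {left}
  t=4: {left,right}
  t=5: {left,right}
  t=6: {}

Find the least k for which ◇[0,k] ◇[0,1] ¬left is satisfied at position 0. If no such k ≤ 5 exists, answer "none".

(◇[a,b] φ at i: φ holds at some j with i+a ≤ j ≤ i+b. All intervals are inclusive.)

5

Scan j = 0,1,… for ◇[0,1] ¬left:
  j=0: fails
  j=1: fails
  j=2: fails
  j=3: fails
  j=4: fails
  j=5: holds
First hit at j=5, so smallest k = 5-0 = 5.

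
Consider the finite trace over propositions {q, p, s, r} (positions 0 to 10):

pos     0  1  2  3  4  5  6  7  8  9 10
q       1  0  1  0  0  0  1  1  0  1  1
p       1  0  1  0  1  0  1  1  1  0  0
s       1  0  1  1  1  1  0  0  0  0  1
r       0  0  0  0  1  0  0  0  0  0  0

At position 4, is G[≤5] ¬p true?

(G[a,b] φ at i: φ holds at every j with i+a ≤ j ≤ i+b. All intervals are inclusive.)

Check ¬p at every j in [4,9]:
  j=4: false
  j=5: true
  j=6: false
  j=7: false
  j=8: false
  j=9: true
Fails at j=4 → formula fails.

Does not hold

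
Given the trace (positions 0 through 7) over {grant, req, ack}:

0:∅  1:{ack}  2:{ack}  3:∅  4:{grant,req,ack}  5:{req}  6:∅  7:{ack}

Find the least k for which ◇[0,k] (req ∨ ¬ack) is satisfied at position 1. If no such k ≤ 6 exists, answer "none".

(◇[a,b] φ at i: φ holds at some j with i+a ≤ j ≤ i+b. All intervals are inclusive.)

2

Scan j = 1,2,… for (req ∨ ¬ack):
  j=1: fails
  j=2: fails
  j=3: holds
First hit at j=3, so smallest k = 3-1 = 2.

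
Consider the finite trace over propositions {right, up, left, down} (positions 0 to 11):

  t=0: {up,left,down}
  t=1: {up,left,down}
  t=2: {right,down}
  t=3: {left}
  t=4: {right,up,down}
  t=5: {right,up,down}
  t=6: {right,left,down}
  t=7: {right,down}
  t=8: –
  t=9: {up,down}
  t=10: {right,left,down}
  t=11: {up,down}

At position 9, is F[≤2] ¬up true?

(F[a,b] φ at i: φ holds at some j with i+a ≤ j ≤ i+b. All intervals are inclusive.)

Check ¬up at each j in [9,11]:
  j=9: false
  j=10: true
  j=11: false
Found at j=10 → formula holds.

True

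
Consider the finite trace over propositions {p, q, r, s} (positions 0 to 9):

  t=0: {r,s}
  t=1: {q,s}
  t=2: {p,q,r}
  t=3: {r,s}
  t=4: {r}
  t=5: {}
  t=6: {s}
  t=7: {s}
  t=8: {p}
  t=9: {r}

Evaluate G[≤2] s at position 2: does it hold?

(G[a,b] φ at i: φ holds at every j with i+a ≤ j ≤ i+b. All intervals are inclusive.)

No

Check s at every j in [2,4]:
  j=2: false
  j=3: true
  j=4: false
Fails at j=2 → formula fails.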